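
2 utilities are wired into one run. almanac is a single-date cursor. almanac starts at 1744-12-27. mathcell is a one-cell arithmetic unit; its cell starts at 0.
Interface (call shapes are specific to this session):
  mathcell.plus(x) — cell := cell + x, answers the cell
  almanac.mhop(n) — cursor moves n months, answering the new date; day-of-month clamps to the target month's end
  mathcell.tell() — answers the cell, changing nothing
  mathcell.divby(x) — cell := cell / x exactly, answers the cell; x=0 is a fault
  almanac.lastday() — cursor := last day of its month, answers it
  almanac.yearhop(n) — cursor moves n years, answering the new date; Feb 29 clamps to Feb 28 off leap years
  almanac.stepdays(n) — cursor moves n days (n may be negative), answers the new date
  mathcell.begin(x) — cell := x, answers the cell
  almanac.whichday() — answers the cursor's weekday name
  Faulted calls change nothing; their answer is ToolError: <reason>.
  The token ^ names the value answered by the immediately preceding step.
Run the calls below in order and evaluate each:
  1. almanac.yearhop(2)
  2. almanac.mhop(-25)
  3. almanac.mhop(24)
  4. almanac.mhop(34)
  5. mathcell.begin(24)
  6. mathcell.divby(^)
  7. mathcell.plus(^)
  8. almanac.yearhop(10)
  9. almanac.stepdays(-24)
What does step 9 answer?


Answer: 1759-09-03

Derivation:
Do: yearhop[n→2]
See: 1746-12-27
Do: mhop[n→-25]
See: 1744-11-27
Do: mhop[n→24]
See: 1746-11-27
Do: mhop[n→34]
See: 1749-09-27
Do: begin[x→24]
See: 24
Do: divby[x→^]
See: 1
Do: plus[x→^]
See: 2
Do: yearhop[n→10]
See: 1759-09-27
Do: stepdays[n→-24]
See: 1759-09-03


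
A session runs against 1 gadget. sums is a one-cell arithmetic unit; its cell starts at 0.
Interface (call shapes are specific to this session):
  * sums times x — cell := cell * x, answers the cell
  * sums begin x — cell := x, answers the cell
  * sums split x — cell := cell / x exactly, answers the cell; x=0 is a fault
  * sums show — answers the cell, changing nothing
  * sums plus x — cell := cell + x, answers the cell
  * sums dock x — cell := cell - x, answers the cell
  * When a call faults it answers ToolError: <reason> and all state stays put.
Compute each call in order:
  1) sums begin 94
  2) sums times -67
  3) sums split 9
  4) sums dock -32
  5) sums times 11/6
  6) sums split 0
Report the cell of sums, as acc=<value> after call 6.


I run sums begin with 94, giving 94.
I run sums times with -67, and get -6298.
Invoking sums split with 9, and see -6298/9.
I use sums dock with -32, and get -6010/9.
I try sums times with 11/6, and observe -33055/27.
I use sums split with 0, and observe ToolError: division by zero.

Answer: acc=-33055/27


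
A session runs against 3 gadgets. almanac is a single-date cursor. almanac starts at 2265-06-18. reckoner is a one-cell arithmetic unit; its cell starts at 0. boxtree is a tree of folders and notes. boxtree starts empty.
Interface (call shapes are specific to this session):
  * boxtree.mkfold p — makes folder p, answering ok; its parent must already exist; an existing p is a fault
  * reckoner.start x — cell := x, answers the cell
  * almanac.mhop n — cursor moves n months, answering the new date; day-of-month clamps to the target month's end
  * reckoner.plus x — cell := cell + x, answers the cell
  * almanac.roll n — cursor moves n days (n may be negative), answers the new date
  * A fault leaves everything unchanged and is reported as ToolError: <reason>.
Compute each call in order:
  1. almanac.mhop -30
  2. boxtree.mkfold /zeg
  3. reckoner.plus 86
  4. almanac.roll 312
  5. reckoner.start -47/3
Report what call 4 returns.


·→ almanac.mhop(n: -30)
·← 2262-12-18
·→ boxtree.mkfold(p: /zeg)
·← ok
·→ reckoner.plus(x: 86)
·← 86
·→ almanac.roll(n: 312)
·← 2263-10-26
·→ reckoner.start(x: -47/3)
·← -47/3

Answer: 2263-10-26


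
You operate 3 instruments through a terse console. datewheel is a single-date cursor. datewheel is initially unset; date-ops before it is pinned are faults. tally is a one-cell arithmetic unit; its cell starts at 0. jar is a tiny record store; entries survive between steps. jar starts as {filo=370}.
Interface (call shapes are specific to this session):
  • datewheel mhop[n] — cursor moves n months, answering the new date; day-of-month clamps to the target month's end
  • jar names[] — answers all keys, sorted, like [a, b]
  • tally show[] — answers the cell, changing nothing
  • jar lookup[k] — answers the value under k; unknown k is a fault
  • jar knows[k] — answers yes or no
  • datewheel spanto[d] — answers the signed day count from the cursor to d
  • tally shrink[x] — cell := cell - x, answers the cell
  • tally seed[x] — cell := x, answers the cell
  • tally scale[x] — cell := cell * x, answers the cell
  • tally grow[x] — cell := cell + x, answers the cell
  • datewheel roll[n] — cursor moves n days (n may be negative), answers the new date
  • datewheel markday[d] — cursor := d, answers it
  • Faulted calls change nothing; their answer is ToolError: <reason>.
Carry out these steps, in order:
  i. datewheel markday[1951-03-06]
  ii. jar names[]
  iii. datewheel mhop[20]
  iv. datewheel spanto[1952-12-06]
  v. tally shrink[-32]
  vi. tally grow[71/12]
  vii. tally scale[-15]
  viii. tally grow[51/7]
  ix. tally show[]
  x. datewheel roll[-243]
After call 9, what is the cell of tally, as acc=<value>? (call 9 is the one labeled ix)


Answer: acc=-15721/28

Derivation:
I run datewheel markday(d='1951-03-06'), yielding 1951-03-06.
Next I call jar names, — result: [filo].
I try datewheel mhop(n='20'), yielding 1952-11-06.
Using datewheel spanto(d='1952-12-06'), and get 30.
I call tally shrink(x='-32'), and observe 32.
I call tally grow(x='71/12'), which returns 455/12.
Next I call tally scale(x='-15'), — result: -2275/4.
I invoke tally grow(x='51/7'), and see -15721/28.
Next I call tally show: -15721/28.
Calling datewheel roll(n='-243'): 1952-03-08.


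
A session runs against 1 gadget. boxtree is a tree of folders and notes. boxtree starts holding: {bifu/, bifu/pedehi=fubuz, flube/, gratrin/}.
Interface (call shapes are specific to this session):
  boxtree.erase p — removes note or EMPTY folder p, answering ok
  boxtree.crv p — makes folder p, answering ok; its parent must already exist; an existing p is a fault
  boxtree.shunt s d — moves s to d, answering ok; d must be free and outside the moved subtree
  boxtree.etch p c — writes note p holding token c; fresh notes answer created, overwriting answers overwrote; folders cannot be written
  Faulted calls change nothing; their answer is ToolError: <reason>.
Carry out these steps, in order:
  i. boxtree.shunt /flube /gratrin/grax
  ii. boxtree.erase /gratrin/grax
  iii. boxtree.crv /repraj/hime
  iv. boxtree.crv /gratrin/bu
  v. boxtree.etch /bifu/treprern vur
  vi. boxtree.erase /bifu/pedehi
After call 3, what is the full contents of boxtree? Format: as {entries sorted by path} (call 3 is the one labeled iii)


# 1. shunt(/flube, /gratrin/grax) == ok
# 2. erase(/gratrin/grax) == ok
# 3. crv(/repraj/hime) == ToolError: no parent
# 4. crv(/gratrin/bu) == ok
# 5. etch(/bifu/treprern, vur) == created
# 6. erase(/bifu/pedehi) == ok

Answer: {bifu/, bifu/pedehi=fubuz, gratrin/}


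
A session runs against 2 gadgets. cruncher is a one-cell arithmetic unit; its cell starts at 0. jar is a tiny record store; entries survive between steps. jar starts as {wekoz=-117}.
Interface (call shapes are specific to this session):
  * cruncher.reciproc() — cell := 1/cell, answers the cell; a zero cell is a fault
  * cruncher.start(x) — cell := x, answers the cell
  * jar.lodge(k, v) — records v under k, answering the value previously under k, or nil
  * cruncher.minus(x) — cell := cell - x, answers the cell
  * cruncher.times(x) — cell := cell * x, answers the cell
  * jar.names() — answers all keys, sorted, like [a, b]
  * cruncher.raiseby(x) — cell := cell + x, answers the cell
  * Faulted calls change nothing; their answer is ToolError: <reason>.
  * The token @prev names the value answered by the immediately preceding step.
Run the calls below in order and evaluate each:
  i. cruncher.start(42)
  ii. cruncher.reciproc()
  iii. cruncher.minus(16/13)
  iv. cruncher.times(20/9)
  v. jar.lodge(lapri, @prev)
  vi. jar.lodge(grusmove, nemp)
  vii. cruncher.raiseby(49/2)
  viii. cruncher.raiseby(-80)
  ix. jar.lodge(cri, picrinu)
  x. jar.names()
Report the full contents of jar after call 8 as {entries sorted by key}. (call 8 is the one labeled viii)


Answer: {grusmove=nemp, lapri=-6590/2457, wekoz=-117}

Derivation:
I call cruncher.start(x: 42), → 42.
Now I run cruncher.reciproc(), → 1/42.
I call cruncher.minus(x: 16/13), yielding -659/546.
I call cruncher.times(x: 20/9), and observe -6590/2457.
I use jar.lodge(k: lapri, v: @prev), — result: nil.
I run jar.lodge(k: grusmove, v: nemp), and get nil.
I try cruncher.raiseby(x: 49/2), — result: 107213/4914.
I invoke cruncher.raiseby(x: -80), giving -285907/4914.
I call jar.lodge(k: cri, v: picrinu): nil.
Using jar.names(), — result: [cri, grusmove, lapri, wekoz].


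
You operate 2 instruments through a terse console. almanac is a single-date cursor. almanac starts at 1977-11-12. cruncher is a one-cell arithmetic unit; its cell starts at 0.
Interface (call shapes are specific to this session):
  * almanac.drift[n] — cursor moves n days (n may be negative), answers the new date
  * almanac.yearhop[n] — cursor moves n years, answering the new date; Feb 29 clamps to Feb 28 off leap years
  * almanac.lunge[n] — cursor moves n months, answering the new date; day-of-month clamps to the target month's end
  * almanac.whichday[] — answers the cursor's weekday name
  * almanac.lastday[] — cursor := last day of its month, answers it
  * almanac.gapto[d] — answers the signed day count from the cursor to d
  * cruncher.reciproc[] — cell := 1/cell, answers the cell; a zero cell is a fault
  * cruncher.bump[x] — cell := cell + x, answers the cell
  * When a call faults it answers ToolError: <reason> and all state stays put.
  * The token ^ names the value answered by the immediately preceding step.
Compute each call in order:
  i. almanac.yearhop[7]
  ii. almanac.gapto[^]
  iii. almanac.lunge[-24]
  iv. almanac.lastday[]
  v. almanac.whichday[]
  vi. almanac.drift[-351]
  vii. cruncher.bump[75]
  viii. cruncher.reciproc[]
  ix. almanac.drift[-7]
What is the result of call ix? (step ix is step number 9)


Answer: 1981-12-07

Derivation:
·→ yearhop(n→7)
·← 1984-11-12
·→ gapto(d→^)
·← 0
·→ lunge(n→-24)
·← 1982-11-12
·→ lastday()
·← 1982-11-30
·→ whichday()
·← Tuesday
·→ drift(n→-351)
·← 1981-12-14
·→ bump(x→75)
·← 75
·→ reciproc()
·← 1/75
·→ drift(n→-7)
·← 1981-12-07


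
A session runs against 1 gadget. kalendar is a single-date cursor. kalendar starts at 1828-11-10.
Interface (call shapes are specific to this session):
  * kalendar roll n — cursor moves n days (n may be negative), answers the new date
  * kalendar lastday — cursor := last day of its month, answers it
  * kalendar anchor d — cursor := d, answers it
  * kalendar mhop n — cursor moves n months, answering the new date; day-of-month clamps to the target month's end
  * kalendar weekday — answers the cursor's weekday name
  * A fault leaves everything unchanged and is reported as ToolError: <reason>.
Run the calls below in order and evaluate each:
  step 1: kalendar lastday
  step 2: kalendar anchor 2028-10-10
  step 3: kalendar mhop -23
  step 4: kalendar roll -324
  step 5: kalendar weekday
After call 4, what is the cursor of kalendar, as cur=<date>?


==> kalendar lastday()
<== 1828-11-30
==> kalendar anchor(d→2028-10-10)
<== 2028-10-10
==> kalendar mhop(n→-23)
<== 2026-11-10
==> kalendar roll(n→-324)
<== 2025-12-21
==> kalendar weekday()
<== Sunday

Answer: cur=2025-12-21


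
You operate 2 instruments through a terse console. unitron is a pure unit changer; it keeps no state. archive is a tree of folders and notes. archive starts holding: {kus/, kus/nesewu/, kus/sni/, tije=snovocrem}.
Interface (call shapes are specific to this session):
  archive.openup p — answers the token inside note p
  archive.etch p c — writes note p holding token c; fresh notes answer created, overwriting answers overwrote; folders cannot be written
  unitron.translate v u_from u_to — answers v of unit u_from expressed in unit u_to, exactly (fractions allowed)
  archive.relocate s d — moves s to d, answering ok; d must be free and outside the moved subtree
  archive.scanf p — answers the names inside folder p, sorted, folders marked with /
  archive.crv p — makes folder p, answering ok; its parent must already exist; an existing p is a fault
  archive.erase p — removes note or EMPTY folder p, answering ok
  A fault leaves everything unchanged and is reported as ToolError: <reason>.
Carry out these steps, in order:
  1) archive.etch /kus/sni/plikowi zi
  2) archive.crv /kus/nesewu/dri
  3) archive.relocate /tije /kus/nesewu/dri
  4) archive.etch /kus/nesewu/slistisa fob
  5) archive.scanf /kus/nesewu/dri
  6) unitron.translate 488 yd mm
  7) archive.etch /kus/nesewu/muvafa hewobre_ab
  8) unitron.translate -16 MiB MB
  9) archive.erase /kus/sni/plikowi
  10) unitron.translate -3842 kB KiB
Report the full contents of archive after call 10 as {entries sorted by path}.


Answer: {kus/, kus/nesewu/, kus/nesewu/dri/, kus/nesewu/muvafa=hewobre_ab, kus/nesewu/slistisa=fob, kus/sni/, tije=snovocrem}

Derivation:
~$ etch p='/kus/sni/plikowi' c='zi'
= created
~$ crv p='/kus/nesewu/dri'
= ok
~$ relocate s='/tije' d='/kus/nesewu/dri'
= ToolError: exists
~$ etch p='/kus/nesewu/slistisa' c='fob'
= created
~$ scanf p='/kus/nesewu/dri'
= []
~$ translate v='488' u_from='yd' u_to='mm'
= 2231136/5
~$ etch p='/kus/nesewu/muvafa' c='hewobre_ab'
= created
~$ translate v='-16' u_from='MiB' u_to='MB'
= -262144/15625
~$ erase p='/kus/sni/plikowi'
= ok
~$ translate v='-3842' u_from='kB' u_to='KiB'
= -240125/64


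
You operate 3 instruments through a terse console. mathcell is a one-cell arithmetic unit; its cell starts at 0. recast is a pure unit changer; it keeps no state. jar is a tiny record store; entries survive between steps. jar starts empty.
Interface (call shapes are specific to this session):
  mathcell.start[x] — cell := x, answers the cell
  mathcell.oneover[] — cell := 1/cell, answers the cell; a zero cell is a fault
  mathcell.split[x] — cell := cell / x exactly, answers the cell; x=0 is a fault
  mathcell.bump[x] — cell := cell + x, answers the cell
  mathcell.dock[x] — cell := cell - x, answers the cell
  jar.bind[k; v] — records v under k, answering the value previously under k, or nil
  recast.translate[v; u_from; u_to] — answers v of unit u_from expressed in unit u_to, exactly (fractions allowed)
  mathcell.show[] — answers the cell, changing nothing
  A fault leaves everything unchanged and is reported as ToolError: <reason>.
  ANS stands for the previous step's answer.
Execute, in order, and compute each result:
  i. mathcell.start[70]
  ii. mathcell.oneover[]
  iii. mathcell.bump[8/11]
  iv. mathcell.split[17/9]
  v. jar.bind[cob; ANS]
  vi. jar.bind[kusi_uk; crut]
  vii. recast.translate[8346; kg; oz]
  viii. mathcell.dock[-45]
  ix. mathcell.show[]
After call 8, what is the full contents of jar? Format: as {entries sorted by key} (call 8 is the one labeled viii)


Calling mathcell.start with x='70', and see 70.
I call mathcell.oneover(), giving 1/70.
Calling mathcell.bump with x='8/11', yielding 571/770.
Invoking mathcell.split with x='17/9', and see 5139/13090.
I use jar.bind with k='cob', v='ANS', giving nil.
I invoke jar.bind with k='kusi_uk', v='crut', which returns nil.
I use recast.translate with v='8346', u_from='kg', u_to='oz', yielding 13353600000000/45359237.
Using mathcell.dock with x='-45', and get 594189/13090.
Using mathcell.show, yielding 594189/13090.

Answer: {cob=5139/13090, kusi_uk=crut}


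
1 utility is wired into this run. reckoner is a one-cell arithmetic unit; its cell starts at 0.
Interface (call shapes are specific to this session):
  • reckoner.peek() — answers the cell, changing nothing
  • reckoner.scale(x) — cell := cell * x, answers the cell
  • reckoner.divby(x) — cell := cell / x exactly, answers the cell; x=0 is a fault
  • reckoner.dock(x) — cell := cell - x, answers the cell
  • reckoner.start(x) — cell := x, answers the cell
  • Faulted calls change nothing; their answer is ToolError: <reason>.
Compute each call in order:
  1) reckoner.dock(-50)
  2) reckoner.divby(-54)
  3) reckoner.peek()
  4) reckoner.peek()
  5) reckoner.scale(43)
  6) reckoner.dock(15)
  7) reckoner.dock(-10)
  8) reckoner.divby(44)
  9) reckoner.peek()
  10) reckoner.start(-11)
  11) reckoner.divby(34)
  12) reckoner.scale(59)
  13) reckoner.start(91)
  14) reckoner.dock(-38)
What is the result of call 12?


I run reckoner.dock(x→-50), → 50.
Then reckoner.divby(x→-54): -25/27.
I call reckoner.peek(), yielding -25/27.
Next I call reckoner.peek, yielding -25/27.
Invoking reckoner.scale(x→43), yielding -1075/27.
Using reckoner.dock(x→15): -1480/27.
Using reckoner.dock(x→-10), giving -1210/27.
Now I run reckoner.divby(x→44), and see -55/54.
Now I run reckoner.peek(): -55/54.
Calling reckoner.start(x→-11): -11.
Invoking reckoner.divby(x→34): -11/34.
Then reckoner.scale(x→59), and see -649/34.
I run reckoner.start(x→91), and get 91.
Next I call reckoner.dock(x→-38), and observe 129.

Answer: -649/34


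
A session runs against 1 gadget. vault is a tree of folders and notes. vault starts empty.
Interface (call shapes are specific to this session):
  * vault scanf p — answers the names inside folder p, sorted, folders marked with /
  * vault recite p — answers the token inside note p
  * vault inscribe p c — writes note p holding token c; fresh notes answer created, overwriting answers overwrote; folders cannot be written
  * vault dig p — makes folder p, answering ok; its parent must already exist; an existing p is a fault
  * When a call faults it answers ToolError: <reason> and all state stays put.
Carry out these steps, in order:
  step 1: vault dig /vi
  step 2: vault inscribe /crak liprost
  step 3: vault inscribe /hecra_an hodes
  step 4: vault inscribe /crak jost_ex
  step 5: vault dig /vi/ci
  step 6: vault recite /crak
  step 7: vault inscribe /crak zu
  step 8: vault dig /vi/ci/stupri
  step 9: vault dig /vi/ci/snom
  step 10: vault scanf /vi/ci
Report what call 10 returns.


Answer: [snom/, stupri/]

Derivation:
! vault dig(p=/vi) == ok
! vault inscribe(p=/crak, c=liprost) == created
! vault inscribe(p=/hecra_an, c=hodes) == created
! vault inscribe(p=/crak, c=jost_ex) == overwrote
! vault dig(p=/vi/ci) == ok
! vault recite(p=/crak) == jost_ex
! vault inscribe(p=/crak, c=zu) == overwrote
! vault dig(p=/vi/ci/stupri) == ok
! vault dig(p=/vi/ci/snom) == ok
! vault scanf(p=/vi/ci) == [snom/, stupri/]


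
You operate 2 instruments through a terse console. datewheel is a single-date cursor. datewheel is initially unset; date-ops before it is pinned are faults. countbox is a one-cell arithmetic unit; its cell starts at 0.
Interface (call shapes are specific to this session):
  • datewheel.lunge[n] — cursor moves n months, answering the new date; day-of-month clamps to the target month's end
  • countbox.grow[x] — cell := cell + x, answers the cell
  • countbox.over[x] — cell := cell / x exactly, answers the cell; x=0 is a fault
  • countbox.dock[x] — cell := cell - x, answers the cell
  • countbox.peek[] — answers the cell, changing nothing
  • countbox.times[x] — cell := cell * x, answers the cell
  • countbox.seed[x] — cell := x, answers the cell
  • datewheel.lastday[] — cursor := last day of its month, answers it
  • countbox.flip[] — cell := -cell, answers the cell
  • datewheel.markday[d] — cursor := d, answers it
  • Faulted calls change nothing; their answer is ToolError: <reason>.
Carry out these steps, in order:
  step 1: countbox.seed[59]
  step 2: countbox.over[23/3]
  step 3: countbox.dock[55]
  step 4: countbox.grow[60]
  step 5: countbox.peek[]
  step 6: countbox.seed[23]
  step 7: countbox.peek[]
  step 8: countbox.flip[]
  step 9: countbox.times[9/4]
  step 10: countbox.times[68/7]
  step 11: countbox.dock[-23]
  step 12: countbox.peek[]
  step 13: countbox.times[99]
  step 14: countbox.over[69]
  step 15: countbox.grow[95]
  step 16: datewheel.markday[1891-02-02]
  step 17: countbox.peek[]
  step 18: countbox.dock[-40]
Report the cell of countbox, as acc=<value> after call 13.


// seed(x='59') : 59
// over(x='23/3') : 177/23
// dock(x='55') : -1088/23
// grow(x='60') : 292/23
// peek() : 292/23
// seed(x='23') : 23
// peek() : 23
// flip() : -23
// times(x='9/4') : -207/4
// times(x='68/7') : -3519/7
// dock(x='-23') : -3358/7
// peek() : -3358/7
// times(x='99') : -332442/7
// over(x='69') : -4818/7
// grow(x='95') : -4153/7
// markday(d='1891-02-02') : 1891-02-02
// peek() : -4153/7
// dock(x='-40') : -3873/7

Answer: acc=-332442/7


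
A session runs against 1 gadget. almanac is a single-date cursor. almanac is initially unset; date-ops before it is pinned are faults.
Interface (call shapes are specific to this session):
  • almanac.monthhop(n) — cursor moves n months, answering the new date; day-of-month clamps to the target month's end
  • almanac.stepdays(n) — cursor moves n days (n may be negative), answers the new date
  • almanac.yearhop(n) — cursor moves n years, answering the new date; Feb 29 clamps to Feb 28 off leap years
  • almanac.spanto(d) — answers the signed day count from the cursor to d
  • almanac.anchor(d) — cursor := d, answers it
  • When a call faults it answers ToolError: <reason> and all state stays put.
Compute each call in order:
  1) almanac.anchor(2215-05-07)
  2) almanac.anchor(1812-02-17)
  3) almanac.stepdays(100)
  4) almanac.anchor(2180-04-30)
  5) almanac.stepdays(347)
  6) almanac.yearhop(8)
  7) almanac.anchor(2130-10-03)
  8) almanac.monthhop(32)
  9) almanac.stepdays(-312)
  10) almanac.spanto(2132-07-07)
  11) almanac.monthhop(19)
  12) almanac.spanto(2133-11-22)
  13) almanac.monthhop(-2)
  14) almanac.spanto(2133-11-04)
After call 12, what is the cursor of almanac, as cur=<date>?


Answer: cur=2134-02-26

Derivation:
Calling almanac.anchor using d=2215-05-07, and see 2215-05-07.
I invoke almanac.anchor using d=1812-02-17, → 1812-02-17.
Then almanac.stepdays using n=100: 1812-05-27.
I try almanac.anchor using d=2180-04-30, which returns 2180-04-30.
Then almanac.stepdays using n=347, — result: 2181-04-12.
I use almanac.yearhop using n=8, — result: 2189-04-12.
Invoking almanac.anchor using d=2130-10-03, yielding 2130-10-03.
I try almanac.monthhop using n=32, which returns 2133-06-03.
Using almanac.stepdays using n=-312, — result: 2132-07-26.
Calling almanac.spanto using d=2132-07-07, and observe -19.
I invoke almanac.monthhop using n=19: 2134-02-26.
Then almanac.spanto using d=2133-11-22, yielding -96.
Then almanac.monthhop using n=-2, giving 2133-12-26.
Next I call almanac.spanto using d=2133-11-04, and get -52.


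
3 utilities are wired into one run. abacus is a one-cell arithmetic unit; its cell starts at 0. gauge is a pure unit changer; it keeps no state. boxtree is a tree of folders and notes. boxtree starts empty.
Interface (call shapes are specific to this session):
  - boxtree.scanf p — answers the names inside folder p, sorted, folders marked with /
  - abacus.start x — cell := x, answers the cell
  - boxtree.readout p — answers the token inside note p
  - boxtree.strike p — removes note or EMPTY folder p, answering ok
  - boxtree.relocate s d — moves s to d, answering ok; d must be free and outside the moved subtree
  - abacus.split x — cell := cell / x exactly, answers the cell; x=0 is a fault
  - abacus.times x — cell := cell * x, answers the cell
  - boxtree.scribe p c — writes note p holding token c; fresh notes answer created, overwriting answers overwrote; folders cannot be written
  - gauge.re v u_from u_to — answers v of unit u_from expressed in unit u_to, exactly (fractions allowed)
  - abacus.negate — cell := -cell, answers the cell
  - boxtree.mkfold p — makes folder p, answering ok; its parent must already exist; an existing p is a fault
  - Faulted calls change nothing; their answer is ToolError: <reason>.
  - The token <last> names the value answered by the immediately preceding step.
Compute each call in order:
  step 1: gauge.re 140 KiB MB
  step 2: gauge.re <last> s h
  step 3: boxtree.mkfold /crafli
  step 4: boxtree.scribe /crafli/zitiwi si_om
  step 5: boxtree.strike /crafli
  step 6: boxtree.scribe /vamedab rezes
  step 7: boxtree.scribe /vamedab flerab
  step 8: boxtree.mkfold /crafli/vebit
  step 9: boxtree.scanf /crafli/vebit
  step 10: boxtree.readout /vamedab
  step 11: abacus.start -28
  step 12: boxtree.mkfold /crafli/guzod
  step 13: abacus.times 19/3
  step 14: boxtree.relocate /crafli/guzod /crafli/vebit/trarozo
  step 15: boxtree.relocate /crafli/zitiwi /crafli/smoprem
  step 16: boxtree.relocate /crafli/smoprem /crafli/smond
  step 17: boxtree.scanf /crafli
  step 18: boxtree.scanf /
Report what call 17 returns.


> gauge.re v='140' u_from='KiB' u_to='MB'
= 448/3125
> gauge.re v='<last>' u_from='s' u_to='h'
= 28/703125
> boxtree.mkfold p='/crafli'
= ok
> boxtree.scribe p='/crafli/zitiwi' c='si_om'
= created
> boxtree.strike p='/crafli'
= ToolError: not empty
> boxtree.scribe p='/vamedab' c='rezes'
= created
> boxtree.scribe p='/vamedab' c='flerab'
= overwrote
> boxtree.mkfold p='/crafli/vebit'
= ok
> boxtree.scanf p='/crafli/vebit'
= []
> boxtree.readout p='/vamedab'
= flerab
> abacus.start x='-28'
= -28
> boxtree.mkfold p='/crafli/guzod'
= ok
> abacus.times x='19/3'
= -532/3
> boxtree.relocate s='/crafli/guzod' d='/crafli/vebit/trarozo'
= ok
> boxtree.relocate s='/crafli/zitiwi' d='/crafli/smoprem'
= ok
> boxtree.relocate s='/crafli/smoprem' d='/crafli/smond'
= ok
> boxtree.scanf p='/crafli'
= [smond, vebit/]
> boxtree.scanf p='/'
= [crafli/, vamedab]

Answer: [smond, vebit/]


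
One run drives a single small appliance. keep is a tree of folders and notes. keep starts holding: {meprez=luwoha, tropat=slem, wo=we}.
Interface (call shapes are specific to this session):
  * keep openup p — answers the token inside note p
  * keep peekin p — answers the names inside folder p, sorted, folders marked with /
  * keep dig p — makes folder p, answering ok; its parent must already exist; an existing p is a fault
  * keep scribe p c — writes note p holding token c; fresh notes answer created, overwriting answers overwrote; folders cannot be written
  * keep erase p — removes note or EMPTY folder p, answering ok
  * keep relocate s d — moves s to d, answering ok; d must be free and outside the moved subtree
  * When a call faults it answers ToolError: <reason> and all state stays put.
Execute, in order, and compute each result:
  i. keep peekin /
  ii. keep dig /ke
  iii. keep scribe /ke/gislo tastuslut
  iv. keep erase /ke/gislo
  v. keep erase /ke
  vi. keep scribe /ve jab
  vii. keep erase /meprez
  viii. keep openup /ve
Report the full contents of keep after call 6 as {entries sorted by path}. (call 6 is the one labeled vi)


→ keep peekin(p='/')
← [meprez, tropat, wo]
→ keep dig(p='/ke')
← ok
→ keep scribe(p='/ke/gislo', c='tastuslut')
← created
→ keep erase(p='/ke/gislo')
← ok
→ keep erase(p='/ke')
← ok
→ keep scribe(p='/ve', c='jab')
← created
→ keep erase(p='/meprez')
← ok
→ keep openup(p='/ve')
← jab

Answer: {meprez=luwoha, tropat=slem, ve=jab, wo=we}


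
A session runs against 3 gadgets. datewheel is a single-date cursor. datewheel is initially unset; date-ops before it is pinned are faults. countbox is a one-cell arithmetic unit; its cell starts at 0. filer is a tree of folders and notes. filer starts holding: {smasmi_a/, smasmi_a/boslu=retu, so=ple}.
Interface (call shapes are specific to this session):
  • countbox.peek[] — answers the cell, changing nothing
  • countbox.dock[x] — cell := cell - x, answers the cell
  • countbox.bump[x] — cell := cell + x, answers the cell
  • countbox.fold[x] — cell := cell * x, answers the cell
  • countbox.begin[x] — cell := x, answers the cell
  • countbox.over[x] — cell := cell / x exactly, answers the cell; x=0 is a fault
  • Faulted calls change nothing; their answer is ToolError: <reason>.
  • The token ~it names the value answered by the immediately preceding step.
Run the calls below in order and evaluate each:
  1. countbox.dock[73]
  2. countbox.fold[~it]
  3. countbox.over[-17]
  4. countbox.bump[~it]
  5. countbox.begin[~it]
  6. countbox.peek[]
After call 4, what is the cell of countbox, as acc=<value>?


Invoking countbox.dock(x='73'), → -73.
Using countbox.fold(x='~it'), — result: 5329.
Now I run countbox.over(x='-17'), yielding -5329/17.
Next I call countbox.bump(x='~it'), and get -10658/17.
Calling countbox.begin(x='~it'), yielding -10658/17.
I use countbox.peek, and get -10658/17.

Answer: acc=-10658/17


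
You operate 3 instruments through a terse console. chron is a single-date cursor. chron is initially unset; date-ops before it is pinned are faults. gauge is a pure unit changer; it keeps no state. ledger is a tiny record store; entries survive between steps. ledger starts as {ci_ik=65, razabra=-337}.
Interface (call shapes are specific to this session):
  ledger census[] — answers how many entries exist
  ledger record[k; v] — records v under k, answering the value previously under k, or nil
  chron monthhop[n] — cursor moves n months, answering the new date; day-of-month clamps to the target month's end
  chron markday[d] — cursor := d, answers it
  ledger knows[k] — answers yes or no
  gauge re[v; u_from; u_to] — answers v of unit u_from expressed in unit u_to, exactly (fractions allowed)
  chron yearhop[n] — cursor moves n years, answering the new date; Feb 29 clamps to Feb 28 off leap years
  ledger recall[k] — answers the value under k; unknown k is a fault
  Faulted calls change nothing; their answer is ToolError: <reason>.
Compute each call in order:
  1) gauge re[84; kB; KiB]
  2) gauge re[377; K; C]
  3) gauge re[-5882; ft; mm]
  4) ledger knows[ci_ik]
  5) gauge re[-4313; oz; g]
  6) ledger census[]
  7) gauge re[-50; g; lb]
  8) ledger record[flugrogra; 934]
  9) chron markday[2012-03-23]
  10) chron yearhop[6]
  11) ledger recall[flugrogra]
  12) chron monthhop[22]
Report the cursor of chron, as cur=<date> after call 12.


Now I run gauge re using v='84', u_from='kB', u_to='KiB', and get 2625/32.
I run gauge re using v='377', u_from='K', u_to='C', and observe 2077/20.
Using gauge re using v='-5882', u_from='ft', u_to='mm', giving -8964168/5.
Using ledger knows using k='ci_ik', giving yes.
Invoking gauge re using v='-4313', u_from='oz', u_to='g', and observe -195634389181/1600000.
Next I call ledger census(), yielding 2.
Next I call gauge re using v='-50', u_from='g', u_to='lb', giving -5000000/45359237.
Next I call ledger record using k='flugrogra', v='934', — result: nil.
Invoking chron markday using d='2012-03-23': 2012-03-23.
Using chron yearhop using n='6': 2018-03-23.
Then ledger recall using k='flugrogra', and get 934.
Next I call chron monthhop using n='22', → 2020-01-23.

Answer: cur=2020-01-23


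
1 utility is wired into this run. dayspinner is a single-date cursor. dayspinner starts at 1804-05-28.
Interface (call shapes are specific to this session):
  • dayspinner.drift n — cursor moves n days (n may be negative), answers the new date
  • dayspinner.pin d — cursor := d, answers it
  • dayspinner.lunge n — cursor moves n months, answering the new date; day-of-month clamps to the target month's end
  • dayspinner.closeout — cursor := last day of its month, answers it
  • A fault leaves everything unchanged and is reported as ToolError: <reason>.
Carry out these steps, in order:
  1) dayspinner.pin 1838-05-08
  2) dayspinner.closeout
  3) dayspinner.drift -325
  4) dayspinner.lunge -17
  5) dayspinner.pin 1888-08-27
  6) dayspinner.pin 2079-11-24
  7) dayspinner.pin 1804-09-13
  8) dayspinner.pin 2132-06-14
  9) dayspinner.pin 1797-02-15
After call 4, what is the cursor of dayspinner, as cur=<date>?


→ pin(d='1838-05-08')
← 1838-05-08
→ closeout()
← 1838-05-31
→ drift(n='-325')
← 1837-07-10
→ lunge(n='-17')
← 1836-02-10
→ pin(d='1888-08-27')
← 1888-08-27
→ pin(d='2079-11-24')
← 2079-11-24
→ pin(d='1804-09-13')
← 1804-09-13
→ pin(d='2132-06-14')
← 2132-06-14
→ pin(d='1797-02-15')
← 1797-02-15

Answer: cur=1836-02-10


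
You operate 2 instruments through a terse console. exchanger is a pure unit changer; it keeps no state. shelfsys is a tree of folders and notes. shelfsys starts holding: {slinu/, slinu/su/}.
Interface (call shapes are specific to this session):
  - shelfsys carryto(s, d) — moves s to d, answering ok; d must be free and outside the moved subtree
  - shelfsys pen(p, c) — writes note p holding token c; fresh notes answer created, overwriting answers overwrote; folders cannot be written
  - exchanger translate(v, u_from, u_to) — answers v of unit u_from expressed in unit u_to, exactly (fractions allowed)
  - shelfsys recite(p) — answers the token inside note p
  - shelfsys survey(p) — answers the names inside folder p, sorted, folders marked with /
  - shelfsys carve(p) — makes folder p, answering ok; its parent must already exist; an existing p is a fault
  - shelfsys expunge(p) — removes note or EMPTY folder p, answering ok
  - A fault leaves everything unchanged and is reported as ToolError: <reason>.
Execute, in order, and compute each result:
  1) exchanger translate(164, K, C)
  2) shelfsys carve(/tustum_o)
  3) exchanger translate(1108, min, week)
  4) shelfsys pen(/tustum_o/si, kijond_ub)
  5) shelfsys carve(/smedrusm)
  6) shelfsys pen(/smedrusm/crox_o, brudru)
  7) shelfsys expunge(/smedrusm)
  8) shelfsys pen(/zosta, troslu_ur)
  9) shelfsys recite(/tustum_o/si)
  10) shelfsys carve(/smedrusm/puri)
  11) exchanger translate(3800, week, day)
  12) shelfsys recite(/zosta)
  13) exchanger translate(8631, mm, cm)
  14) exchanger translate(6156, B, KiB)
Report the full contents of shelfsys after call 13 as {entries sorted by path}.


Answer: {slinu/, slinu/su/, smedrusm/, smedrusm/crox_o=brudru, smedrusm/puri/, tustum_o/, tustum_o/si=kijond_ub, zosta=troslu_ur}

Derivation:
$ exchanger translate 164 K C
  -2183/20
$ shelfsys carve /tustum_o
  ok
$ exchanger translate 1108 min week
  277/2520
$ shelfsys pen /tustum_o/si kijond_ub
  created
$ shelfsys carve /smedrusm
  ok
$ shelfsys pen /smedrusm/crox_o brudru
  created
$ shelfsys expunge /smedrusm
  ToolError: not empty
$ shelfsys pen /zosta troslu_ur
  created
$ shelfsys recite /tustum_o/si
  kijond_ub
$ shelfsys carve /smedrusm/puri
  ok
$ exchanger translate 3800 week day
  26600
$ shelfsys recite /zosta
  troslu_ur
$ exchanger translate 8631 mm cm
  8631/10
$ exchanger translate 6156 B KiB
  1539/256


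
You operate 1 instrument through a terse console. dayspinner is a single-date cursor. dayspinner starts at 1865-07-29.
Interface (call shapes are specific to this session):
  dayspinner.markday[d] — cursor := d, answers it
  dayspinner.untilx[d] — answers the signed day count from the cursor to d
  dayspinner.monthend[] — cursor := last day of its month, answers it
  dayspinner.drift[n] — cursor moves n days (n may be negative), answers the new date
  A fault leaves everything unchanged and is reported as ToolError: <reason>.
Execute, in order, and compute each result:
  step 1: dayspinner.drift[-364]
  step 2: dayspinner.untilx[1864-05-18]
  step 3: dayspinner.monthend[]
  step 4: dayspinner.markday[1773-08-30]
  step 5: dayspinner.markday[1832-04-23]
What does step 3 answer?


~$ drift -364
[out] 1864-07-30
~$ untilx 1864-05-18
[out] -73
~$ monthend
[out] 1864-07-31
~$ markday 1773-08-30
[out] 1773-08-30
~$ markday 1832-04-23
[out] 1832-04-23

Answer: 1864-07-31


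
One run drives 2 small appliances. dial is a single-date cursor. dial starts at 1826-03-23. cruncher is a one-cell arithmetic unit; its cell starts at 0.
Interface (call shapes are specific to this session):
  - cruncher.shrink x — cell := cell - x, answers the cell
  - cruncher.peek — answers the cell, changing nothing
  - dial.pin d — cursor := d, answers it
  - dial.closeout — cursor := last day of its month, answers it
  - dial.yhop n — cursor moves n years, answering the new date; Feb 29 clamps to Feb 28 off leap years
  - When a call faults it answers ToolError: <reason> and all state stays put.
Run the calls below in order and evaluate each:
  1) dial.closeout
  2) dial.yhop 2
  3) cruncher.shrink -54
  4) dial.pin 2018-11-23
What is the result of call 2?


Answer: 1828-03-31

Derivation:
I call dial.closeout(), → 1826-03-31.
I run dial.yhop on n='2', yielding 1828-03-31.
I invoke cruncher.shrink on x='-54', giving 54.
Now I run dial.pin on d='2018-11-23': 2018-11-23.


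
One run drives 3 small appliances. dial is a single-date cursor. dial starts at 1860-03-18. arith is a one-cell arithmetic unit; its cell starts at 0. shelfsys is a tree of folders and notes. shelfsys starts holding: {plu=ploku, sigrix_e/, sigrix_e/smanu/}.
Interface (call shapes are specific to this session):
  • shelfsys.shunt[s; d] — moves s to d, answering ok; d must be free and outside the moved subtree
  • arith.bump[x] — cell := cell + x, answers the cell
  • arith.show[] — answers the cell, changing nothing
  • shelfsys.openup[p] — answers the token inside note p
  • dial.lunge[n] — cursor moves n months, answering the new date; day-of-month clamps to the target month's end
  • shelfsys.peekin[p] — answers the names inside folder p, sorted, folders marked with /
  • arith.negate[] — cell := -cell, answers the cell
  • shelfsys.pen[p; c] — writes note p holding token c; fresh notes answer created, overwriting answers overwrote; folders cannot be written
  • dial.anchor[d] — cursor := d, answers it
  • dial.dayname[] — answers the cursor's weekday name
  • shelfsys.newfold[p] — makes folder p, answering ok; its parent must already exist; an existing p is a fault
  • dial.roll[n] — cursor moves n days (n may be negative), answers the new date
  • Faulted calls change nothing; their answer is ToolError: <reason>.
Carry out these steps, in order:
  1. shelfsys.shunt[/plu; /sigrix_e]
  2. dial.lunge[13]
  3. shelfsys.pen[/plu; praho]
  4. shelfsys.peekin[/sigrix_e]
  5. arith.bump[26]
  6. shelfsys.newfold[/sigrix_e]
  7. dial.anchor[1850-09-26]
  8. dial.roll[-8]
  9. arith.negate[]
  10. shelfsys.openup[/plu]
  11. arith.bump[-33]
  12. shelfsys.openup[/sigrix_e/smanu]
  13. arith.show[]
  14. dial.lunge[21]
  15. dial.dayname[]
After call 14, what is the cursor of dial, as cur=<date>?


Step: shunt[s→/plu; d→/sigrix_e]
Result: ToolError: exists
Step: lunge[n→13]
Result: 1861-04-18
Step: pen[p→/plu; c→praho]
Result: overwrote
Step: peekin[p→/sigrix_e]
Result: [smanu/]
Step: bump[x→26]
Result: 26
Step: newfold[p→/sigrix_e]
Result: ToolError: exists
Step: anchor[d→1850-09-26]
Result: 1850-09-26
Step: roll[n→-8]
Result: 1850-09-18
Step: negate[]
Result: -26
Step: openup[p→/plu]
Result: praho
Step: bump[x→-33]
Result: -59
Step: openup[p→/sigrix_e/smanu]
Result: ToolError: is a directory
Step: show[]
Result: -59
Step: lunge[n→21]
Result: 1852-06-18
Step: dayname[]
Result: Friday

Answer: cur=1852-06-18


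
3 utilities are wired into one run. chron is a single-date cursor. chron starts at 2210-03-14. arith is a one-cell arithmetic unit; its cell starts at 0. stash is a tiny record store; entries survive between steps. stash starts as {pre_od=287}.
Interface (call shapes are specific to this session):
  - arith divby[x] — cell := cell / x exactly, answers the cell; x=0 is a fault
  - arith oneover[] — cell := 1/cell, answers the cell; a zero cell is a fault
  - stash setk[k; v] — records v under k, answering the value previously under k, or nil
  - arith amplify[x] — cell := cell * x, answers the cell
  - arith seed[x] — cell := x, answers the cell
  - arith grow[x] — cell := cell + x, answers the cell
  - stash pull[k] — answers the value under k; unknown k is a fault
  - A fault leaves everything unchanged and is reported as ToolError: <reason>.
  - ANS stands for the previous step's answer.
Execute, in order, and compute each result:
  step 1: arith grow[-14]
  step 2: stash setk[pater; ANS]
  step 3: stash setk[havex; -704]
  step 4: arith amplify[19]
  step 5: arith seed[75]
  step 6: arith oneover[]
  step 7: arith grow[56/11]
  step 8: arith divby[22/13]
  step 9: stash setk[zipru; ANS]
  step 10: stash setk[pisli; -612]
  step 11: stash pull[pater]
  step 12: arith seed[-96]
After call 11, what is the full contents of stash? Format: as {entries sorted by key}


Answer: {havex=-704, pater=-14, pisli=-612, pre_od=287, zipru=54743/18150}

Derivation:
% arith grow(x→-14) == -14
% stash setk(k→pater, v→ANS) == nil
% stash setk(k→havex, v→-704) == nil
% arith amplify(x→19) == -266
% arith seed(x→75) == 75
% arith oneover() == 1/75
% arith grow(x→56/11) == 4211/825
% arith divby(x→22/13) == 54743/18150
% stash setk(k→zipru, v→ANS) == nil
% stash setk(k→pisli, v→-612) == nil
% stash pull(k→pater) == -14
% arith seed(x→-96) == -96
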